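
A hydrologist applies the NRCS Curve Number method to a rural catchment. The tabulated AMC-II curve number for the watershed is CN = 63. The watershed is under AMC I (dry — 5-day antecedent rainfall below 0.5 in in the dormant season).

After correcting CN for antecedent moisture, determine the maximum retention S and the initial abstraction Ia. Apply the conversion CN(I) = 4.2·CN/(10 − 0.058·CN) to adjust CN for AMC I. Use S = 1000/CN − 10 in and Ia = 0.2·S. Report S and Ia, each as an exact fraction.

S = 18500/1323 in ≈ 13.983 in; Ia = 3700/1323 in ≈ 2.797 in

CN(I) from CN(II)=63: (4.2·63)/(10 − 0.058·63) = 132300/3173 ≈ 41.696
Max retention: S = 1000/(132300/3173) − 10 = 18500/1323 in (≈ 13.983 in)
Ia = 0.2·(18500/1323) = 3700/1323 in ≈ 2.797 in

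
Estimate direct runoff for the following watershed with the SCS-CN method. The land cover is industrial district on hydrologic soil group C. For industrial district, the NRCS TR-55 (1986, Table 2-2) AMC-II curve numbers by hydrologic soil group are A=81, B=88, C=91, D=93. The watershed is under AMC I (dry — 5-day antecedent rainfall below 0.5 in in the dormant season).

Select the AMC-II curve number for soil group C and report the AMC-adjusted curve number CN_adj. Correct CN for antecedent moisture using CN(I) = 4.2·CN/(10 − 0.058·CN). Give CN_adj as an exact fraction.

NRCS table: industrial district, soil group C → CN(II) = 91
Adjust CN=91 to AMC I: 4.2·91/(10 − 0.058·91) → (1911/5) ÷ (2361/500) = 63700/787 ≈ 80.940

CN_adj = 63700/787 ≈ 80.940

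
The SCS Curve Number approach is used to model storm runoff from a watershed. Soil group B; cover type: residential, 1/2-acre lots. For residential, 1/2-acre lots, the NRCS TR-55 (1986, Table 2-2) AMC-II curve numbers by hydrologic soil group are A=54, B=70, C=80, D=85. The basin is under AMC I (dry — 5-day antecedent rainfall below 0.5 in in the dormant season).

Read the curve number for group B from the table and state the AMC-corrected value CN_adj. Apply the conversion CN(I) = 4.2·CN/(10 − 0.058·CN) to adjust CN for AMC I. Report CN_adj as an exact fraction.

NRCS table: residential, 1/2-acre lots, soil group B → CN(II) = 70
CN(I) from CN(II)=70: (4.2·70)/(10 − 0.058·70) = 4900/99 ≈ 49.495

CN_adj = 4900/99 ≈ 49.495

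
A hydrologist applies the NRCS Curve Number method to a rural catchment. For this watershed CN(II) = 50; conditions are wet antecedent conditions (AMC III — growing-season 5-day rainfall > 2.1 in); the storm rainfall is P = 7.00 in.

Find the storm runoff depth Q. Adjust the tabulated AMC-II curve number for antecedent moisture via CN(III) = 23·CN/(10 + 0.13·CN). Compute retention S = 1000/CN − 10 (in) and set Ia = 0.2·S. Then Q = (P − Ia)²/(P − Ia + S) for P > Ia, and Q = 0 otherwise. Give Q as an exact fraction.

Q = 19881/5543 in ≈ 3.587 in

Adjust CN=50 to AMC III: 23·50/(10 + 0.13·50) → 1150 ÷ (33/2) = 2300/33 ≈ 69.697
Retention S: 1000/CN − 10 with CN=69.697 → S = 100/23 ≈ 4.348 in
Initial abstraction Ia = S/5 = (100/23)/5 = 20/23 ≈ 0.870 in
P − Ia = 7.000 − 0.870 = 141/23 ≈ 6.130 in (> 0, runoff occurs)
Q = (141/23)²/((141/23) + 100/23) = (19881/529)/(241/23) = 19881/5543 in ≈ 3.587 in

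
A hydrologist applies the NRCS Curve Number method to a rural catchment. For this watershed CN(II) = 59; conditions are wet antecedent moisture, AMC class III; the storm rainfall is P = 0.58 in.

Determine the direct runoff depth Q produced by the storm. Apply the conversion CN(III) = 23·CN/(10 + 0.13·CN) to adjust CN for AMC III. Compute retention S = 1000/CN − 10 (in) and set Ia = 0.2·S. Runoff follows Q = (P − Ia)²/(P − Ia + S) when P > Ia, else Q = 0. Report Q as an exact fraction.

Q = 0 in ≈ 0.000 in

Adjust CN=59 to AMC III: 23·59/(10 + 0.13·59) → 1357 ÷ (1767/100) = 135700/1767 ≈ 76.797
Max retention: S = 1000/(135700/1767) − 10 = 4100/1357 in (≈ 3.021 in)
Initial abstraction Ia = S/5 = (4100/1357)/5 = 820/1357 ≈ 0.604 in
P = 0.580 ≤ Ia = 0.604 in: entire storm abstracted, Q = 0.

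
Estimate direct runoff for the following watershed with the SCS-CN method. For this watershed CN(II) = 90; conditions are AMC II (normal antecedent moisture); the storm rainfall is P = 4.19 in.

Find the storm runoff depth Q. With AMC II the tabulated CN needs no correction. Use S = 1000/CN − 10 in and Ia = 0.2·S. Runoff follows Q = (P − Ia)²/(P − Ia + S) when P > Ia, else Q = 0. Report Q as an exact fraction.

CN(II) = 90; AMC II needs no correction.
Max retention: S = 1000/90 − 10 = 10/9 in (≈ 1.111 in)
Initial abstraction Ia = S/5 = (10/9)/5 = 2/9 ≈ 0.222 in
Excess rainfall: 4.190 − 0.222 = 3.968 in; P > Ia so Q > 0
Q = (3571/900)²/((3571/900) + 10/9) = (12752041/810000)/(4571/900) = 12752041/4113900 in ≈ 3.100 in

Q = 12752041/4113900 in ≈ 3.100 in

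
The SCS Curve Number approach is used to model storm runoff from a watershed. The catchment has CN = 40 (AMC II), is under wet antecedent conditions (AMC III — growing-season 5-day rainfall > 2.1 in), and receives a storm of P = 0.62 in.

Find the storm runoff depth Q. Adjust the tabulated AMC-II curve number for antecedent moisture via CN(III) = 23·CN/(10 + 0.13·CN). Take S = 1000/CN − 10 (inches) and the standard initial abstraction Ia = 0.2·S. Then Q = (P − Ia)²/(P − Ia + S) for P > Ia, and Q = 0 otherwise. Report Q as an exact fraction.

Adjust CN=40 to AMC III: 23·40/(10 + 0.13·40) → 920 ÷ (76/5) = 1150/19 ≈ 60.526
Max retention: S = 1000/(1150/19) − 10 = 150/23 in (≈ 6.522 in)
Ia = 0.2·(150/23) = 30/23 in ≈ 1.304 in
P = 0.620 ≤ Ia = 1.304 in: entire storm abstracted, Q = 0.

Q = 0 in ≈ 0.000 in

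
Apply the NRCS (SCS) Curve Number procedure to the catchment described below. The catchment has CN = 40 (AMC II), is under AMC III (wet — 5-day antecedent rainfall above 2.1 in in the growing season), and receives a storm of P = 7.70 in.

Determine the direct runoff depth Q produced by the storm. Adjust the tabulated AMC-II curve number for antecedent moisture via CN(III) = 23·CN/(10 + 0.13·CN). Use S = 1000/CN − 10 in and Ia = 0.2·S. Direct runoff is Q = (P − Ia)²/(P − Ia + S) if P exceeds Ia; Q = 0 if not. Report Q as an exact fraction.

Wet (AMC III): CN(III) = 23·40/(10 + 0.13·40) = 920/(76/5) = 1150/19 ≈ 60.526
S = 1000/(1150/19) − 10 = 150/23 in ≈ 6.522 in
Initial abstraction Ia = S/5 = (150/23)/5 = 30/23 ≈ 1.304 in
Since P=7.700 > Ia=1.304: effective rainfall P−Ia = 1471/230 in
Runoff Q = (P−Ia)²/(P−Ia+S) = (6.396)²/(6.396+6.522) = 2163841/683330 ≈ 3.167 in

Q = 2163841/683330 in ≈ 3.167 in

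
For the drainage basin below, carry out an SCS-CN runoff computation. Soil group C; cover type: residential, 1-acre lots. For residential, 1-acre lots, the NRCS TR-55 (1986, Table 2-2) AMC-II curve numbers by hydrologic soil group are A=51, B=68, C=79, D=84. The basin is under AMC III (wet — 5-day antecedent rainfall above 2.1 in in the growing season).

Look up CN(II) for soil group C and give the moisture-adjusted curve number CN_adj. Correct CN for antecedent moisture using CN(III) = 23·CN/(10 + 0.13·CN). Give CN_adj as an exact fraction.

CN_adj = 181700/2027 ≈ 89.640

NRCS table: residential, 1-acre lots, soil group C → CN(II) = 79
Wet (AMC III): CN(III) = 23·79/(10 + 0.13·79) = 1817/(2027/100) = 181700/2027 ≈ 89.640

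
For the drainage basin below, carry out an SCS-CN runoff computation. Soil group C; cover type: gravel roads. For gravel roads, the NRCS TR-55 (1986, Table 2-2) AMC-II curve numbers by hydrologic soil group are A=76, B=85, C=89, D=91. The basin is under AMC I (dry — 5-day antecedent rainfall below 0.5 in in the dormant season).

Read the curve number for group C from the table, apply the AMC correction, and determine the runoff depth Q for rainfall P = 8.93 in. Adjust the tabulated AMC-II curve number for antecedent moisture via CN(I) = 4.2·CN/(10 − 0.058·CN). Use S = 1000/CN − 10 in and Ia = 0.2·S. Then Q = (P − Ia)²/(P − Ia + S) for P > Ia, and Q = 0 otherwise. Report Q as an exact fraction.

NRCS table: gravel roads, soil group C → CN(II) = 89
CN(I) from CN(II)=89: (4.2·89)/(10 − 0.058·89) = 186900/2419 ≈ 77.263
S = 1000/(186900/2419) − 10 = 5500/1869 in ≈ 2.943 in
Ia = 0.2·(5500/1869) = 1100/1869 in ≈ 0.589 in
P − Ia = 8.930 − 0.589 = 1559017/186900 ≈ 8.341 in (> 0, runoff occurs)
Q = (1559017/186900)²/((1559017/186900) + 5500/1869) = (2430534006289/34931610000)/(2109017/186900) = 2430534006289/394175277300 in ≈ 6.166 in

Q = 2430534006289/394175277300 in ≈ 6.166 in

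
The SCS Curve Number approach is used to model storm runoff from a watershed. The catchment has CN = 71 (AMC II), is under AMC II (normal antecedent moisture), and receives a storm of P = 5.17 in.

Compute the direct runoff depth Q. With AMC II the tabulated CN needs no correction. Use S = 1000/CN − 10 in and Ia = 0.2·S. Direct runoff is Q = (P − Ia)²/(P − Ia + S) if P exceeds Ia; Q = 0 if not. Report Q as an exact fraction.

Q = 955242649/425339700 in ≈ 2.246 in

AMC II — tabulated CN = 71 applies directly.
Max retention: S = 1000/71 − 10 = 290/71 in (≈ 4.085 in)
Initial abstraction Ia = S/5 = (290/71)/5 = 58/71 ≈ 0.817 in
P − Ia = 5.170 − 0.817 = 30907/7100 ≈ 4.353 in (> 0, runoff occurs)
Runoff Q = (P−Ia)²/(P−Ia+S) = (4.353)²/(4.353+4.085) = 955242649/425339700 ≈ 2.246 in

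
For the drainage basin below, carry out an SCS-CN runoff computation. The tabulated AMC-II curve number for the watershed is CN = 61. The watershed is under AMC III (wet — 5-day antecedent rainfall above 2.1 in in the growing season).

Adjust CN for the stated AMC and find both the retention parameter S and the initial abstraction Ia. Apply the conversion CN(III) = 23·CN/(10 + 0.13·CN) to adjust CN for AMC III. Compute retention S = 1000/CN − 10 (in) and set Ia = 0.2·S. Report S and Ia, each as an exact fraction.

Wet (AMC III): CN(III) = 23·61/(10 + 0.13·61) = 1403/(1793/100) = 140300/1793 ≈ 78.249
Max retention: S = 1000/(140300/1793) − 10 = 3900/1403 in (≈ 2.780 in)
Ia = 0.2S: 0.2·2.780 = 0.556 in (exactly 780/1403)

S = 3900/1403 in ≈ 2.780 in; Ia = 780/1403 in ≈ 0.556 in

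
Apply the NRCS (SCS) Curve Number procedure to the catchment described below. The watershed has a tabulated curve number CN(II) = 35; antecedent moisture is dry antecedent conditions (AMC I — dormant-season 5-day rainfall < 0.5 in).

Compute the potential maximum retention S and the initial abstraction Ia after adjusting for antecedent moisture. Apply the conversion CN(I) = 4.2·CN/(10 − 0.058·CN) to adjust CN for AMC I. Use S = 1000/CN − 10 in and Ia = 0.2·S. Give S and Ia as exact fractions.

S = 6500/147 in ≈ 44.218 in; Ia = 1300/147 in ≈ 8.844 in

CN(I) from CN(II)=35: (4.2·35)/(10 − 0.058·35) = 14700/797 ≈ 18.444
Max retention: S = 1000/(14700/797) − 10 = 6500/147 in (≈ 44.218 in)
Ia = 0.2·(6500/147) = 1300/147 in ≈ 8.844 in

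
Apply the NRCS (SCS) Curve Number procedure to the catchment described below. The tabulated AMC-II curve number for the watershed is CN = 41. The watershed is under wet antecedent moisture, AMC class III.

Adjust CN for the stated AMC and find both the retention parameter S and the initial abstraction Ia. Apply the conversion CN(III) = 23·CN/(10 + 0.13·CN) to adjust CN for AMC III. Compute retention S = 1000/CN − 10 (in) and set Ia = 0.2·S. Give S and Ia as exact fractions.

Adjust CN=41 to AMC III: 23·41/(10 + 0.13·41) → 943 ÷ (1533/100) = 94300/1533 ≈ 61.513
Retention S: 1000/CN − 10 with CN=61.513 → S = 5900/943 ≈ 6.257 in
Ia = 0.2S: 0.2·6.257 = 1.251 in (exactly 1180/943)

S = 5900/943 in ≈ 6.257 in; Ia = 1180/943 in ≈ 1.251 in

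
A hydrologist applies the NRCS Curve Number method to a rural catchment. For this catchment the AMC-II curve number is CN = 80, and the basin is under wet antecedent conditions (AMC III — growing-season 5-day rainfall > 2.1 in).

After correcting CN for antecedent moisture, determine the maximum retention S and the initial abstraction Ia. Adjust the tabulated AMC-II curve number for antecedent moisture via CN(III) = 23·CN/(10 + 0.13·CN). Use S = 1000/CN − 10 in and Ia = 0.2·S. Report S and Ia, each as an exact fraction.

Wet (AMC III): CN(III) = 23·80/(10 + 0.13·80) = 1840/(102/5) = 4600/51 ≈ 90.196
Retention S: 1000/CN − 10 with CN=90.196 → S = 25/23 ≈ 1.087 in
Initial abstraction Ia = S/5 = (25/23)/5 = 5/23 ≈ 0.217 in

S = 25/23 in ≈ 1.087 in; Ia = 5/23 in ≈ 0.217 in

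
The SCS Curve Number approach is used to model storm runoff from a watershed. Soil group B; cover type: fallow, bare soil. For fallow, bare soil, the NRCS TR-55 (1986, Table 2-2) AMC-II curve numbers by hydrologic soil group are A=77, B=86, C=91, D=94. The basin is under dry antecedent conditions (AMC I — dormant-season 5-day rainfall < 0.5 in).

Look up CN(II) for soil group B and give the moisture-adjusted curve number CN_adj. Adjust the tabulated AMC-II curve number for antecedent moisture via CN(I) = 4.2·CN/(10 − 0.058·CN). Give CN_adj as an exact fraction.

NRCS table: fallow, bare soil, soil group B → CN(II) = 86
Dry (AMC I): CN(I) = 4.2·86/(10 − 0.058·86) = (1806/5)/(1253/250) = 12900/179 ≈ 72.067

CN_adj = 12900/179 ≈ 72.067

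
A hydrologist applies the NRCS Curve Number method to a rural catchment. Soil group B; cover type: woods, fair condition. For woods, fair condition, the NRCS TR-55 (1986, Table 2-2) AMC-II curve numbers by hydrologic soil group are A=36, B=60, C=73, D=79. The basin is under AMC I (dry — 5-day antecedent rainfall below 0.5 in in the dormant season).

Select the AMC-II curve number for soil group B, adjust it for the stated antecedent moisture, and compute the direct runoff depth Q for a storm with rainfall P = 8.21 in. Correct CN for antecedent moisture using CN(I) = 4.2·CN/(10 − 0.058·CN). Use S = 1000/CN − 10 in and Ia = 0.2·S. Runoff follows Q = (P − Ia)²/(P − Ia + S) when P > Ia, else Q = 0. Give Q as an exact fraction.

Q = 1006348729/829854900 in ≈ 1.213 in

NRCS table: woods, fair condition, soil group B → CN(II) = 60
Dry (AMC I): CN(I) = 4.2·60/(10 − 0.058·60) = 252/(163/25) = 6300/163 ≈ 38.650
S = 1000/(6300/163) − 10 = 1000/63 in ≈ 15.873 in
Ia = 0.2S: 0.2·15.873 = 3.175 in (exactly 200/63)
Since P=8.210 > Ia=3.175: effective rainfall P−Ia = 31723/6300 in
Q: (31723/6300)² ÷ (131723/6300) = 1006348729/829854900 in (≈ 1.213 in)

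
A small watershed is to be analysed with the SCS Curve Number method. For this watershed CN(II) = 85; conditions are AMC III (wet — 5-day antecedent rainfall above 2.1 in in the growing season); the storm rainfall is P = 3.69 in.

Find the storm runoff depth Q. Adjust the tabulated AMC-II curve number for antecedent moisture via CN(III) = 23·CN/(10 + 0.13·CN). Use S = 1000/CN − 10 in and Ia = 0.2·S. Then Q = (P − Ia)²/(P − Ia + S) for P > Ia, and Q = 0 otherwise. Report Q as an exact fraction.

Adjust CN=85 to AMC III: 23·85/(10 + 0.13·85) → 1955 ÷ (421/20) = 39100/421 ≈ 92.874
Max retention: S = 1000/(39100/421) − 10 = 300/391 in (≈ 0.767 in)
Ia = 0.2S: 0.2·0.767 = 0.153 in (exactly 60/391)
Excess rainfall: 3.690 − 0.153 = 3.537 in; P > Ia so Q > 0
Q: (138279/39100)² ÷ (168279/39100) = 6373693947/2193236300 in (≈ 2.906 in)

Q = 6373693947/2193236300 in ≈ 2.906 in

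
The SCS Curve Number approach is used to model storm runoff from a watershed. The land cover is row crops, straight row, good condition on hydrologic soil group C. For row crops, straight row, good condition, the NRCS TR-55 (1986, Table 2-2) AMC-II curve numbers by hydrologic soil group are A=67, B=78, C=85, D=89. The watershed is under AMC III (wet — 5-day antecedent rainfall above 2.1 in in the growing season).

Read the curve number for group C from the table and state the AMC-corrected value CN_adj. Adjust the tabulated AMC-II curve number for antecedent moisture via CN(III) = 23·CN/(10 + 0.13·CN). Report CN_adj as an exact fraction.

CN_adj = 39100/421 ≈ 92.874

NRCS table: row crops, straight row, good condition, soil group C → CN(II) = 85
CN(III) from CN(II)=85: (23·85)/(10 + 0.13·85) = 39100/421 ≈ 92.874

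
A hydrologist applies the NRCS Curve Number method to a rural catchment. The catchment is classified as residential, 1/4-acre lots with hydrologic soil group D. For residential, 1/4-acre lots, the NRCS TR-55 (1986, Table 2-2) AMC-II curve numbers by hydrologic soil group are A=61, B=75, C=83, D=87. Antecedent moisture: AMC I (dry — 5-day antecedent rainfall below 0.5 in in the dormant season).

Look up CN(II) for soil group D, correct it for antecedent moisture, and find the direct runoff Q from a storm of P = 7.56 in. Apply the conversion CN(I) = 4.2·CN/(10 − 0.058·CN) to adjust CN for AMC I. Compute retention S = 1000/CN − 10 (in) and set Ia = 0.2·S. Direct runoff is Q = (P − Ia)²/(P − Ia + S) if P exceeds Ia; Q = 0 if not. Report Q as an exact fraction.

Q = 97845716809/21709464525 in ≈ 4.507 in

NRCS table: residential, 1/4-acre lots, soil group D → CN(II) = 87
Adjust CN=87 to AMC I: 4.2·87/(10 − 0.058·87) → (1827/5) ÷ (2477/500) = 182700/2477 ≈ 73.759
Retention S: 1000/CN − 10 with CN=73.759 → S = 6500/1827 ≈ 3.558 in
Initial abstraction Ia = S/5 = (6500/1827)/5 = 1300/1827 ≈ 0.712 in
Since P=7.560 > Ia=0.712: effective rainfall P−Ia = 312803/45675 in
Q = (312803/45675)²/((312803/45675) + 6500/1827) = (97845716809/2086205625)/(475303/45675) = 97845716809/21709464525 in ≈ 4.507 in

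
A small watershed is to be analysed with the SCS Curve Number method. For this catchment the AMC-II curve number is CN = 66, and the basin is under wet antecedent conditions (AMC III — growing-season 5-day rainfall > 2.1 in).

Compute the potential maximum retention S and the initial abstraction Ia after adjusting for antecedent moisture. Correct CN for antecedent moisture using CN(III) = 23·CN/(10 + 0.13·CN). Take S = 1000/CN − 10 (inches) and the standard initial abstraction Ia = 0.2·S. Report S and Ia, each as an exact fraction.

Wet (AMC III): CN(III) = 23·66/(10 + 0.13·66) = 1518/(929/50) = 75900/929 ≈ 81.701
Retention S: 1000/CN − 10 with CN=81.701 → S = 1700/759 ≈ 2.240 in
Initial abstraction Ia = S/5 = (1700/759)/5 = 340/759 ≈ 0.448 in

S = 1700/759 in ≈ 2.240 in; Ia = 340/759 in ≈ 0.448 in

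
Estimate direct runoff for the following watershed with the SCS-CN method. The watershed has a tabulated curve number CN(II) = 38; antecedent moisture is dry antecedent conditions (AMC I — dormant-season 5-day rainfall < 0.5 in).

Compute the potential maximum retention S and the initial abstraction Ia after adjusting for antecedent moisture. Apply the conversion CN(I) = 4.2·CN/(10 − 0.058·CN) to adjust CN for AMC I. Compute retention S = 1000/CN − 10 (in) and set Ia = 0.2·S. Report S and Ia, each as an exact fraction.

CN(I) from CN(II)=38: (4.2·38)/(10 − 0.058·38) = 39900/1949 ≈ 20.472
S = 1000/(39900/1949) − 10 = 15500/399 in ≈ 38.847 in
Ia = 0.2S: 0.2·38.847 = 7.769 in (exactly 3100/399)

S = 15500/399 in ≈ 38.847 in; Ia = 3100/399 in ≈ 7.769 in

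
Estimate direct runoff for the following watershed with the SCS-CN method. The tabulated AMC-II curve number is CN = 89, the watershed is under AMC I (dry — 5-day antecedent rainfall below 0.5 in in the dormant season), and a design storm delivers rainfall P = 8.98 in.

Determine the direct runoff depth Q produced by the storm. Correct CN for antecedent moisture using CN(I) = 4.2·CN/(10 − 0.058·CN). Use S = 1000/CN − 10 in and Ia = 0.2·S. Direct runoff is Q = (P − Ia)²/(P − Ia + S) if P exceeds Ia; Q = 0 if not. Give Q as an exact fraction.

Q = 614939840761/98980464450 in ≈ 6.213 in

Adjust CN=89 to AMC I: 4.2·89/(10 − 0.058·89) → (1869/5) ÷ (2419/500) = 186900/2419 ≈ 77.263
S = 1000/(186900/2419) − 10 = 5500/1869 in ≈ 2.943 in
Ia = 0.2S: 0.2·2.943 = 0.589 in (exactly 1100/1869)
P − Ia = 8.980 − 0.589 = 784181/93450 ≈ 8.391 in (> 0, runoff occurs)
Q = (784181/93450)²/((784181/93450) + 5500/1869) = (614939840761/8732902500)/(1059181/93450) = 614939840761/98980464450 in ≈ 6.213 in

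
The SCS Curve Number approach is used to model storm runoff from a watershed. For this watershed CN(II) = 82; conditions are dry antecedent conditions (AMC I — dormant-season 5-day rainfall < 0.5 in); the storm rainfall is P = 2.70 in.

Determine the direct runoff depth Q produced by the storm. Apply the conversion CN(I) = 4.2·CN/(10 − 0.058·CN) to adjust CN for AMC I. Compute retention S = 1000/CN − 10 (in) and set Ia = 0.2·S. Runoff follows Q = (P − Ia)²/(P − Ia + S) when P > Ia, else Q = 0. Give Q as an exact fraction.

Q = 7517667/18893210 in ≈ 0.398 in

Dry (AMC I): CN(I) = 4.2·82/(10 − 0.058·82) = (1722/5)/(1311/250) = 28700/437 ≈ 65.675
Max retention: S = 1000/(28700/437) − 10 = 1500/287 in (≈ 5.226 in)
Initial abstraction Ia = S/5 = (1500/287)/5 = 300/287 ≈ 1.045 in
P − Ia = 2.700 − 1.045 = 4749/2870 ≈ 1.655 in (> 0, runoff occurs)
Q: (4749/2870)² ÷ (19749/2870) = 7517667/18893210 in (≈ 0.398 in)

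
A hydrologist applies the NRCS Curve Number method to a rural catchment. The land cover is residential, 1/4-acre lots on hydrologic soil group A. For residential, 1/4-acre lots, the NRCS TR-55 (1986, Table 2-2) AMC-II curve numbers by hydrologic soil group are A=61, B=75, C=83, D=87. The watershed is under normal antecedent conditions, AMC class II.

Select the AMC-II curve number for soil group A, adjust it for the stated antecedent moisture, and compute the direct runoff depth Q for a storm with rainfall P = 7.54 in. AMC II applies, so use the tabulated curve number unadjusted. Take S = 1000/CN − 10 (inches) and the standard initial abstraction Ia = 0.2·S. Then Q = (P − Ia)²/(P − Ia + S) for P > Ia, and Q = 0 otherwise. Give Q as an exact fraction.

Q = 28053493/9055450 in ≈ 3.098 in

NRCS table: residential, 1/4-acre lots, soil group A → CN(II) = 61
CN(II) = 61; AMC II needs no correction.
Max retention: S = 1000/61 − 10 = 390/61 in (≈ 6.393 in)
Ia = 0.2·(390/61) = 78/61 in ≈ 1.279 in
P − Ia = 7.540 − 1.279 = 19097/3050 ≈ 6.261 in (> 0, runoff occurs)
Q = (19097/3050)²/((19097/3050) + 390/61) = (364695409/9302500)/(38597/3050) = 28053493/9055450 in ≈ 3.098 in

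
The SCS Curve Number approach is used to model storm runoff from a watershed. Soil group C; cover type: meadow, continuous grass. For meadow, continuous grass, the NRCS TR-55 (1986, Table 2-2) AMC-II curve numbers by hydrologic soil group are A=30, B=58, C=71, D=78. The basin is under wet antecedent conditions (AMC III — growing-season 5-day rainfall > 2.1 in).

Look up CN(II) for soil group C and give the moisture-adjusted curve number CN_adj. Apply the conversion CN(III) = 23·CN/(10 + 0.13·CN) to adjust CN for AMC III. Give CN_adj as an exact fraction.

NRCS table: meadow, continuous grass, soil group C → CN(II) = 71
CN(III) from CN(II)=71: (23·71)/(10 + 0.13·71) = 163300/1923 ≈ 84.919

CN_adj = 163300/1923 ≈ 84.919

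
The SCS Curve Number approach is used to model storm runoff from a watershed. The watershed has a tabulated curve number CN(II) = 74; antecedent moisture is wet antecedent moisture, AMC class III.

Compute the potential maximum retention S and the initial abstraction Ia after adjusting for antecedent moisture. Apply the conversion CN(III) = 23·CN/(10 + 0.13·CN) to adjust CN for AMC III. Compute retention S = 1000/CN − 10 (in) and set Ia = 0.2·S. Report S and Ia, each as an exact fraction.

S = 1300/851 in ≈ 1.528 in; Ia = 260/851 in ≈ 0.306 in

CN(III) from CN(II)=74: (23·74)/(10 + 0.13·74) = 85100/981 ≈ 86.748
Retention S: 1000/CN − 10 with CN=86.748 → S = 1300/851 ≈ 1.528 in
Initial abstraction Ia = S/5 = (1300/851)/5 = 260/851 ≈ 0.306 in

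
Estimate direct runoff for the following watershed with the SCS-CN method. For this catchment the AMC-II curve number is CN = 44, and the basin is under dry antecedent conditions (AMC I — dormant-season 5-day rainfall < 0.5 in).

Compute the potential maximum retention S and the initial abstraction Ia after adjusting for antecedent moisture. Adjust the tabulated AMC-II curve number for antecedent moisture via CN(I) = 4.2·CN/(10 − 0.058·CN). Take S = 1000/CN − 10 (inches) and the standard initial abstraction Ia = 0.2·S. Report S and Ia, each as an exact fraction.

S = 1000/33 in ≈ 30.303 in; Ia = 200/33 in ≈ 6.061 in

Adjust CN=44 to AMC I: 4.2·44/(10 − 0.058·44) → (924/5) ÷ (931/125) = 3300/133 ≈ 24.812
Retention S: 1000/CN − 10 with CN=24.812 → S = 1000/33 ≈ 30.303 in
Initial abstraction Ia = S/5 = (1000/33)/5 = 200/33 ≈ 6.061 in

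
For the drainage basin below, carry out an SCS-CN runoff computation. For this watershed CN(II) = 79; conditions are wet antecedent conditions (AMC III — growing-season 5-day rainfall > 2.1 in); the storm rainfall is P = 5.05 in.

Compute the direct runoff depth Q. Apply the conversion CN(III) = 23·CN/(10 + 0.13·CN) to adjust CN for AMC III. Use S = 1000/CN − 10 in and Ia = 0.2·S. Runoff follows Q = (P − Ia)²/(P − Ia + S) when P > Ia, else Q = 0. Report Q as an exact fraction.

Q = 30665963689/7890031780 in ≈ 3.887 in

Adjust CN=79 to AMC III: 23·79/(10 + 0.13·79) → 1817 ÷ (2027/100) = 181700/2027 ≈ 89.640
Retention S: 1000/CN − 10 with CN=89.640 → S = 2100/1817 ≈ 1.156 in
Ia = 0.2S: 0.2·1.156 = 0.231 in (exactly 420/1817)
Excess rainfall: 5.050 − 0.231 = 4.819 in; P > Ia so Q > 0
Q = (175117/36340)²/((175117/36340) + 2100/1817) = (30665963689/1320595600)/(217117/36340) = 30665963689/7890031780 in ≈ 3.887 in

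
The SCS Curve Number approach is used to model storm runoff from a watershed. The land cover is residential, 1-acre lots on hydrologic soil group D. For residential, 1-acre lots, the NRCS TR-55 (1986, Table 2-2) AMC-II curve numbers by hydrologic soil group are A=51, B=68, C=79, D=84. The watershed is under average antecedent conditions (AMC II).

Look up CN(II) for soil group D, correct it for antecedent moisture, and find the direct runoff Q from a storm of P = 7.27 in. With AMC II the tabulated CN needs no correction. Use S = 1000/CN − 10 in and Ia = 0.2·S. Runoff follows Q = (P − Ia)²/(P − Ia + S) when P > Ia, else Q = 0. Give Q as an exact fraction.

Q = 209294089/38780700 in ≈ 5.397 in

NRCS table: residential, 1-acre lots, soil group D → CN(II) = 84
AMC II — tabulated CN = 84 applies directly.
S = 1000/84 − 10 = 40/21 in ≈ 1.905 in
Ia = 0.2·(40/21) = 8/21 in ≈ 0.381 in
P − Ia = 7.270 − 0.381 = 14467/2100 ≈ 6.889 in (> 0, runoff occurs)
Q: (14467/2100)² ÷ (18467/2100) = 209294089/38780700 in (≈ 5.397 in)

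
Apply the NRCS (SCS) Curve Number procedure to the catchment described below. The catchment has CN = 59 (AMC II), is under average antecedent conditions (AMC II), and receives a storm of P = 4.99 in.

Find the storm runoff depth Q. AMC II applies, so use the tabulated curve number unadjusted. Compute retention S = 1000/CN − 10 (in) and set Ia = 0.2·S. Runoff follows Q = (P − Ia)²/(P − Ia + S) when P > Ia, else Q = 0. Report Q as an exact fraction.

Q = 451180081/367221900 in ≈ 1.229 in

CN(II) = 59; AMC II needs no correction.
Max retention: S = 1000/59 − 10 = 410/59 in (≈ 6.949 in)
Ia = 0.2·(410/59) = 82/59 in ≈ 1.390 in
P − Ia = 4.990 − 1.390 = 21241/5900 ≈ 3.600 in (> 0, runoff occurs)
Q: (21241/5900)² ÷ (62241/5900) = 451180081/367221900 in (≈ 1.229 in)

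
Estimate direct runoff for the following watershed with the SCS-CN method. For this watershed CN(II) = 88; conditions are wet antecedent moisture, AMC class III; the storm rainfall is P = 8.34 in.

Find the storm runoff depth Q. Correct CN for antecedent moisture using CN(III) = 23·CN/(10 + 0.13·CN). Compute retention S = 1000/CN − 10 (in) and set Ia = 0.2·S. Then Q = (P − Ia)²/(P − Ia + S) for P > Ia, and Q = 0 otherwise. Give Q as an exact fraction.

Wet (AMC III): CN(III) = 23·88/(10 + 0.13·88) = 2024/(536/25) = 6325/67 ≈ 94.403
Retention S: 1000/CN − 10 with CN=94.403 → S = 150/253 ≈ 0.593 in
Ia = 0.2S: 0.2·0.593 = 0.119 in (exactly 30/253)
Excess rainfall: 8.340 − 0.119 = 8.221 in; P > Ia so Q > 0
Q = (104001/12650)²/((104001/12650) + 150/253) = (10816208001/160022500)/(111501/12650) = 1201800889/156720850 in ≈ 7.668 in

Q = 1201800889/156720850 in ≈ 7.668 in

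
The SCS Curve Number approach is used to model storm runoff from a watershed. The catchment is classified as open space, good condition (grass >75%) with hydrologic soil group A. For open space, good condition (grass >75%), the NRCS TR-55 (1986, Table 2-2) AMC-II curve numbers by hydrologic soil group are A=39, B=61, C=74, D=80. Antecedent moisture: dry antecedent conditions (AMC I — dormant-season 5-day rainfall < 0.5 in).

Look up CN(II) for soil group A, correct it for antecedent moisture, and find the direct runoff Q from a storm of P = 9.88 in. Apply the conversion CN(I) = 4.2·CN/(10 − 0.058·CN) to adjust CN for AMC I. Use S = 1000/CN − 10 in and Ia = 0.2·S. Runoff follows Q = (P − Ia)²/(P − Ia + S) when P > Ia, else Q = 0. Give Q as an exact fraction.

Q = 2479342849/16631699175 in ≈ 0.149 in

NRCS table: open space, good condition (grass >75%), soil group A → CN(II) = 39
Adjust CN=39 to AMC I: 4.2·39/(10 − 0.058·39) → (819/5) ÷ (3869/500) = 81900/3869 ≈ 21.168
Retention S: 1000/CN − 10 with CN=21.168 → S = 30500/819 ≈ 37.241 in
Ia = 0.2S: 0.2·37.241 = 7.448 in (exactly 6100/819)
Since P=9.880 > Ia=7.448: effective rainfall P−Ia = 49793/20475 in
Q: (49793/20475)² ÷ (812293/20475) = 2479342849/16631699175 in (≈ 0.149 in)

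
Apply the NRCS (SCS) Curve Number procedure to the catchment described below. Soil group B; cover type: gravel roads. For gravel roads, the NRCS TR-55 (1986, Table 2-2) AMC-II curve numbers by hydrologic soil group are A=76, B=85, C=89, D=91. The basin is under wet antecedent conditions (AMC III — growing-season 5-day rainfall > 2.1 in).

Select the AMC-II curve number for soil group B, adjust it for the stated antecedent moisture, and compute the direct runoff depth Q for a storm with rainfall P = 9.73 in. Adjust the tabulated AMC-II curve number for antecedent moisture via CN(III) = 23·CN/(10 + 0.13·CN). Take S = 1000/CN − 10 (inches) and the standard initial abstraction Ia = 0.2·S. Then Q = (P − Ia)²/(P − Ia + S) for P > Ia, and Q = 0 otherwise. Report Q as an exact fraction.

NRCS table: gravel roads, soil group B → CN(II) = 85
Wet (AMC III): CN(III) = 23·85/(10 + 0.13·85) = 1955/(421/20) = 39100/421 ≈ 92.874
Max retention: S = 1000/(39100/421) − 10 = 300/391 in (≈ 0.767 in)
Ia = 0.2·(300/391) = 60/391 in ≈ 0.153 in
P − Ia = 9.730 − 0.153 = 374443/39100 ≈ 9.577 in (> 0, runoff occurs)
Q: (374443/39100)² ÷ (404443/39100) = 140207560249/15813721300 in (≈ 8.866 in)

Q = 140207560249/15813721300 in ≈ 8.866 in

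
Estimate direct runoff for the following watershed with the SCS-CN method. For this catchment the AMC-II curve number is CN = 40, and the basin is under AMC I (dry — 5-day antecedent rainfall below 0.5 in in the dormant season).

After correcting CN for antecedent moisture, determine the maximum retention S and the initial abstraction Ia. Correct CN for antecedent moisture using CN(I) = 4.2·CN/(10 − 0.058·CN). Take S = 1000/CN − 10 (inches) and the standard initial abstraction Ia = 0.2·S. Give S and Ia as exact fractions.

Dry (AMC I): CN(I) = 4.2·40/(10 − 0.058·40) = 168/(192/25) = 175/8 ≈ 21.875
Retention S: 1000/CN − 10 with CN=21.875 → S = 250/7 ≈ 35.714 in
Ia = 0.2S: 0.2·35.714 = 7.143 in (exactly 50/7)

S = 250/7 in ≈ 35.714 in; Ia = 50/7 in ≈ 7.143 in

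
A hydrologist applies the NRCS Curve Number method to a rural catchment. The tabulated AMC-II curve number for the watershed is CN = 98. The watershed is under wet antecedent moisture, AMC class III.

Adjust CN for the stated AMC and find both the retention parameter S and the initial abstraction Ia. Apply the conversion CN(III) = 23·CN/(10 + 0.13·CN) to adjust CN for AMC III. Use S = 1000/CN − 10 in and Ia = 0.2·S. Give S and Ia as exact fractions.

Adjust CN=98 to AMC III: 23·98/(10 + 0.13·98) → 2254 ÷ (1137/50) = 112700/1137 ≈ 99.120
S = 1000/(112700/1137) − 10 = 100/1127 in ≈ 0.089 in
Initial abstraction Ia = S/5 = (100/1127)/5 = 20/1127 ≈ 0.018 in

S = 100/1127 in ≈ 0.089 in; Ia = 20/1127 in ≈ 0.018 in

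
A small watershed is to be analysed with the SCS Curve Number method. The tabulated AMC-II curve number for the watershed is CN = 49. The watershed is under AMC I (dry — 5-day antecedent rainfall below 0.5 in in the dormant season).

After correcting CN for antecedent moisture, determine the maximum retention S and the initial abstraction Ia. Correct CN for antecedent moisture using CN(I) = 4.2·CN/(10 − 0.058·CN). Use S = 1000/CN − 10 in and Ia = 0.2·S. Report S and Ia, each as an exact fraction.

S = 8500/343 in ≈ 24.781 in; Ia = 1700/343 in ≈ 4.956 in

Adjust CN=49 to AMC I: 4.2·49/(10 − 0.058·49) → (1029/5) ÷ (3579/500) = 34300/1193 ≈ 28.751
Retention S: 1000/CN − 10 with CN=28.751 → S = 8500/343 ≈ 24.781 in
Ia = 0.2·(8500/343) = 1700/343 in ≈ 4.956 in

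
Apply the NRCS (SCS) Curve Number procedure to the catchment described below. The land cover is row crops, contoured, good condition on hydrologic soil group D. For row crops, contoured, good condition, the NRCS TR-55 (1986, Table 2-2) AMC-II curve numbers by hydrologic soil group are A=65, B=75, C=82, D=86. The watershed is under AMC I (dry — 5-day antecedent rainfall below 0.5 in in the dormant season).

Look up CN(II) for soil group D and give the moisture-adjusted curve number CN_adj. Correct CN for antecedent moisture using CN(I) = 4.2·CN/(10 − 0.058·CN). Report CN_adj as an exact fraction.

CN_adj = 12900/179 ≈ 72.067

NRCS table: row crops, contoured, good condition, soil group D → CN(II) = 86
Dry (AMC I): CN(I) = 4.2·86/(10 − 0.058·86) = (1806/5)/(1253/250) = 12900/179 ≈ 72.067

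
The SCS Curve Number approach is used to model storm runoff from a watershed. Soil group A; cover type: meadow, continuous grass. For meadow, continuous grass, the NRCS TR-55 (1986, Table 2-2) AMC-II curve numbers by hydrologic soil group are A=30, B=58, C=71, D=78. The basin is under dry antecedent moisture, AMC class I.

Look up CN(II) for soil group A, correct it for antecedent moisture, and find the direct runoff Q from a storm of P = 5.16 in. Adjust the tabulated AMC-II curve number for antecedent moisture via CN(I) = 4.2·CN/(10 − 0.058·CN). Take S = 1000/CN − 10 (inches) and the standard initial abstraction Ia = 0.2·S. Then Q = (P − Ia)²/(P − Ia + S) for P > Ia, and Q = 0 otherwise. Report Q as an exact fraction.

Q = 0 in ≈ 0.000 in

NRCS table: meadow, continuous grass, soil group A → CN(II) = 30
Adjust CN=30 to AMC I: 4.2·30/(10 − 0.058·30) → 126 ÷ (413/50) = 900/59 ≈ 15.254
Retention S: 1000/CN − 10 with CN=15.254 → S = 500/9 ≈ 55.556 in
Ia = 0.2S: 0.2·55.556 = 11.111 in (exactly 100/9)
P = 5.160 ≤ Ia = 11.111 in: entire storm abstracted, Q = 0.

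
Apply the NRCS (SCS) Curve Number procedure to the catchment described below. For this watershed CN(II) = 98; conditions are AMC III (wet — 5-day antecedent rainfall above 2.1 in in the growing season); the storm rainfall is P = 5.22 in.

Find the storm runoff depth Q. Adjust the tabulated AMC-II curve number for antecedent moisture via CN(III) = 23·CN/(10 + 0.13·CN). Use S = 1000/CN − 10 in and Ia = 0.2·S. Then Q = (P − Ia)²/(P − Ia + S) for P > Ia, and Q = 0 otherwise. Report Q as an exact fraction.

Q = 85935163609/16800583450 in ≈ 5.115 in

Adjust CN=98 to AMC III: 23·98/(10 + 0.13·98) → 2254 ÷ (1137/50) = 112700/1137 ≈ 99.120
Max retention: S = 1000/(112700/1137) − 10 = 100/1127 in (≈ 0.089 in)
Ia = 0.2S: 0.2·0.089 = 0.018 in (exactly 20/1127)
P − Ia = 5.220 − 0.018 = 293147/56350 ≈ 5.202 in (> 0, runoff occurs)
Runoff Q = (P−Ia)²/(P−Ia+S) = (5.202)²/(5.202+0.089) = 85935163609/16800583450 ≈ 5.115 in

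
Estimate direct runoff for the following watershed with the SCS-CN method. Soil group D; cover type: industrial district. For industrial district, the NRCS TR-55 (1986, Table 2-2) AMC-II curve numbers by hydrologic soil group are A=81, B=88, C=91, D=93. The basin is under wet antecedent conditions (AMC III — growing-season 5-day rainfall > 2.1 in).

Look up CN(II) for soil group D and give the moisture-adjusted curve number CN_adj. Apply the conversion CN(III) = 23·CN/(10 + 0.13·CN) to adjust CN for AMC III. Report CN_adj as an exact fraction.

NRCS table: industrial district, soil group D → CN(II) = 93
Wet (AMC III): CN(III) = 23·93/(10 + 0.13·93) = 2139/(2209/100) = 213900/2209 ≈ 96.831

CN_adj = 213900/2209 ≈ 96.831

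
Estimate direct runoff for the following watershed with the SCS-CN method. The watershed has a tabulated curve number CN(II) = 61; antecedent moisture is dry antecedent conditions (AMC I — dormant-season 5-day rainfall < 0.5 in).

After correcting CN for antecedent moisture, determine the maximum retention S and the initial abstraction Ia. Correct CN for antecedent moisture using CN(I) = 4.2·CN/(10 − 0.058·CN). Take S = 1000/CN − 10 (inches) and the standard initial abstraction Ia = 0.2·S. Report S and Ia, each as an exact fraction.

Adjust CN=61 to AMC I: 4.2·61/(10 − 0.058·61) → (1281/5) ÷ (3231/500) = 42700/1077 ≈ 39.647
S = 1000/(42700/1077) − 10 = 6500/427 in ≈ 15.222 in
Ia = 0.2·(6500/427) = 1300/427 in ≈ 3.044 in

S = 6500/427 in ≈ 15.222 in; Ia = 1300/427 in ≈ 3.044 in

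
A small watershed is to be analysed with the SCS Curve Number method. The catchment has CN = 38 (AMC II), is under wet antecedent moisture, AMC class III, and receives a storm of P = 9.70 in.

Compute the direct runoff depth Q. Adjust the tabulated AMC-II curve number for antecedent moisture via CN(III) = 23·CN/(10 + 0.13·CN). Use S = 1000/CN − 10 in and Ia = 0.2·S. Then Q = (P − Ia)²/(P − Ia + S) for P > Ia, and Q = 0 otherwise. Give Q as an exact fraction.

CN(III) from CN(II)=38: (23·38)/(10 + 0.13·38) = 43700/747 ≈ 58.501
Retention S: 1000/CN − 10 with CN=58.501 → S = 3100/437 ≈ 7.094 in
Ia = 0.2S: 0.2·7.094 = 1.419 in (exactly 620/437)
P − Ia = 9.700 − 1.419 = 36189/4370 ≈ 8.281 in (> 0, runoff occurs)
Q: (36189/4370)² ÷ (67189/4370) = 1309643721/293615930 in (≈ 4.460 in)

Q = 1309643721/293615930 in ≈ 4.460 in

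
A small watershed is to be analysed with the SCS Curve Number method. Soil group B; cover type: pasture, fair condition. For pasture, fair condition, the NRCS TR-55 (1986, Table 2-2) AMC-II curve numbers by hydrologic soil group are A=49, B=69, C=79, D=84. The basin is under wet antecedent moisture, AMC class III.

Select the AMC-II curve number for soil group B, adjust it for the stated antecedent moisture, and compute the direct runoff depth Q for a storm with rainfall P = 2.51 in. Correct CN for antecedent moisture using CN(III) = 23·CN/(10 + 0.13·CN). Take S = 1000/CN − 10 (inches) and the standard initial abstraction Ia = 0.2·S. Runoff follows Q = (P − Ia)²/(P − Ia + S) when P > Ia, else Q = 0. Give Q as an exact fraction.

NRCS table: pasture, fair condition, soil group B → CN(II) = 69
Wet (AMC III): CN(III) = 23·69/(10 + 0.13·69) = 1587/(1897/100) = 158700/1897 ≈ 83.658
Max retention: S = 1000/(158700/1897) − 10 = 3100/1587 in (≈ 1.953 in)
Ia = 0.2·(3100/1587) = 620/1587 in ≈ 0.391 in
P − Ia = 2.510 − 0.391 = 336337/158700 ≈ 2.119 in (> 0, runoff occurs)
Q: (336337/158700)² ÷ (646337/158700) = 113122577569/102573681900 in (≈ 1.103 in)

Q = 113122577569/102573681900 in ≈ 1.103 in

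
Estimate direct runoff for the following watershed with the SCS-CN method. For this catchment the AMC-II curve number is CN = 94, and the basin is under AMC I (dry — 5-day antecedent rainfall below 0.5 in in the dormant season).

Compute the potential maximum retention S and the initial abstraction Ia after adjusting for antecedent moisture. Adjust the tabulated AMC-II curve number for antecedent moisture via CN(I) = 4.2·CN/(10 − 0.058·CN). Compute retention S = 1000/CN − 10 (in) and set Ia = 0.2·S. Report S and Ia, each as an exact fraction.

S = 500/329 in ≈ 1.520 in; Ia = 100/329 in ≈ 0.304 in

CN(I) from CN(II)=94: (4.2·94)/(10 − 0.058·94) = 32900/379 ≈ 86.807
S = 1000/(32900/379) − 10 = 500/329 in ≈ 1.520 in
Initial abstraction Ia = S/5 = (500/329)/5 = 100/329 ≈ 0.304 in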